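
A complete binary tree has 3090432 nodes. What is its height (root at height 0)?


In a complete binary tree, level k holds nodes 2^k .. 2^(k+1)-1 (1-indexed).
Height = floor(log2(n)) = floor(log2(3090432)) = 21
Check: 2^21 = 2097152 <= 3090432 < 4194304 = 2^22


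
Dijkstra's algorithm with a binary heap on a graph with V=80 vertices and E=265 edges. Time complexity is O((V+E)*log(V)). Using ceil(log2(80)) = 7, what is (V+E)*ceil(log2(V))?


Dijkstra with a binary heap: each vertex is extracted once, each edge may relax once.
Each heap operation costs O(log V).
V + E = 80 + 265 = 345
ceil(log2(80)) = 7 (since 2^6 = 64 < 80 <= 128 = 2^7)
Total heap work = (V+E) * ceil(log2(V)) = 345 * 7 = 2415


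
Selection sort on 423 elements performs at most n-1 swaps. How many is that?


Each of the 422 passes places one element in its final position.
Pass 1: swap minimum into position 0
Pass 2: swap minimum of remaining into position 1
...
Pass 422: last two elements, one swap
Maximum swaps = 423 - 1 = 422


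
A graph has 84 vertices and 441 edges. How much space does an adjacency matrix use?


Adjacency matrix: V x V grid of entries
Space = V^2 = 84^2 = 84 * 84 = 7056


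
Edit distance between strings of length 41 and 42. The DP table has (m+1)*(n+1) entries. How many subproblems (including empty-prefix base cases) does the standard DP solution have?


The table includes base cases (empty prefixes).
Rows: (m+1) = 42
Columns: (n+1) = 43
Total = 42 * 43 = 1806


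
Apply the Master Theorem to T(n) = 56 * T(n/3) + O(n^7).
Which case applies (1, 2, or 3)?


The Master Theorem: T(n) = a*T(n/b) + O(n^c)
  a = 56, b = 3, c = 7
log_b(a) = log_3(56) ~ 3.664
Compare b^c with a: 3^7 = 2187 > 56, so c > log_b(a).
Since c > log_b(a), Case 3 applies.
T(n) = O(n^7)
Master Theorem case = 3


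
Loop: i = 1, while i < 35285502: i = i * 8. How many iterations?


i multiplies by 8 each step:
i = 1 -> 8 -> 64 -> 512 -> 4096 -> 32768 -> 262144 -> 2097152 -> 16777216 -> 134217728 (stop)
Iterations = ceil(log_8(35285502)) = 9


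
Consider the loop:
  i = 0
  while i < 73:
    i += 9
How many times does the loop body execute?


Starting at i = 0, each iteration adds 9.
Iterations until i >= 73:
  Iteration 1: i = 0 -> i = 9
  Iteration 2: i = 9 -> i = 18
  Iteration 3: i = 18 -> i = 27
  Iteration 4: i = 27 -> i = 36
  Iteration 5: i = 36 -> i = 45
  Iteration 6: i = 45 -> i = 54
  Iteration 7: i = 54 -> i = 63
  Iteration 8: i = 63 -> i = 72
  ... continuing ...
Total iterations = ceil(73/9) = 9


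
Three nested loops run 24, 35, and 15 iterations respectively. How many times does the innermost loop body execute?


Loop 1 (outermost): 24 iterations
Loop 2 (middle): 35 iterations per outer
Loop 3 (innermost): 15 iterations per middle
Total = 24 * 35 * 15 = 12600


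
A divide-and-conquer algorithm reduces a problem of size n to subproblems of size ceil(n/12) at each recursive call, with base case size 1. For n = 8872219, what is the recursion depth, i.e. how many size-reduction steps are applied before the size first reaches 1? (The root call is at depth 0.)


Each step divides the size by 12 (rounding up); after k steps the size is ceil(n/12^k), which equals 1 exactly when 12^k >= n.
So the depth is the smallest k with 12^k >= 8872219, i.e. ceil(log_12(8872219)).
12^6 = 2985984 < 8872219 <= 35831808 = 12^7
Recursion depth = 7


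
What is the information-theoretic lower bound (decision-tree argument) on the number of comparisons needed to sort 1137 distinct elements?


A binary decision tree of height h has at most 2^h leaves and needs at least n! of them, so h >= ceil(log2(n!)).
1137! is far too large to multiply out, so use Stirling's series:
  ln(n!) ~ n ln n - n + (1/2) ln(2 pi n) + 1/(12n)  (error below 1/(360 n^3), negligible here)
  ln(1137) = 7.0361485
  n ln n = 1137 * 7.0361485 = 8000.1008
  (1/2) ln(2 pi * 1137) = (1/2) ln(7143.9817) = 4.4370
  1/(12*1137) = 0.0001
  ln(1137!) ~ 8000.1008 - 1137 + 4.4370 + 0.0001 = 6867.5379
Convert to base 2: log2(1137!) = 6867.5379 / ln 2 = 6867.5379 / 0.69314718 = 9907.7629
ceil(9907.7629) = 9908


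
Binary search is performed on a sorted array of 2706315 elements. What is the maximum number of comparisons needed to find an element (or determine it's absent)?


Binary search halves the search space each comparison:
  Step 1: search space = 2706315 -> 1353157
  Step 2: search space = 1353157 -> 676578
  Step 3: search space = 676578 -> 338289
  Step 4: search space = 338289 -> 169144
  Step 5: search space = 169144 -> 84572
  Step 6: search space = 84572 -> 42286
  Step 7: search space = 42286 -> 21143
  Step 8: search space = 21143 -> 10571
  Step 9: search space = 10571 -> 5285
  Step 10: search space = 5285 -> 2642
  Step 11: search space = 2642 -> 1321
  Step 12: search space = 1321 -> 660
  Step 13: search space = 660 -> 330
  Step 14: search space = 330 -> 165
  Step 15: search space = 165 -> 82
  Step 16: search space = 82 -> 41
  Step 17: search space = 41 -> 20
  Step 18: search space = 20 -> 10
  Step 19: search space = 10 -> 5
  Step 20: search space = 5 -> 2
  Step 21: search space = 2 -> 1
  Step 22: search space = 1 (final check)
Maximum comparisons = floor(log2(2706315)) + 1 = 21 + 1 = 22


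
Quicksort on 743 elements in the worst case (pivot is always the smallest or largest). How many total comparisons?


In the worst case, each partition step picks the worst pivot:
  Partition 1: 742 comparisons (n-1 elements to compare)
  Partition 2: 741 comparisons
  Partition 3: 740 comparisons
  Partition 4: 739 comparisons
  Partition 5: 738 comparisons
  ...
  Last partition: 0 comparisons
Total = (n-1) + (n-2) + ... + 1 + 0 = n*(n-1)/2
= 743*742/2 = 275653


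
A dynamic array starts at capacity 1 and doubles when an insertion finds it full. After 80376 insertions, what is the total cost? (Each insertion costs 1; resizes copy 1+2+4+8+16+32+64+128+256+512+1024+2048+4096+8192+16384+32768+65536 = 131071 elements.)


Insertion cost: 80376 (one per element)
Resizes occur just before inserting elements 2, 3, 5, 9, ...
Elements copied at each resize: 1 + 2 + 4 + 8 + 16 + 32 + 64 + 128 + 256 + 512 + 1024 + 2048 + 4096 + 8192 + 16384 + 32768 + 65536
Sum of copies = 131071 (geometric series: 2^k - 1)
Total = 80376 + 131071 = 211447


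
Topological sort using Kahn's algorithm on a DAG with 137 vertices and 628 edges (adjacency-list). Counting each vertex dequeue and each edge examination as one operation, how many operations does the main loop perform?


Kahn's algorithm:
  1. Compute in-degrees: O(V + E)
  2. Process queue: each vertex dequeued once (O(V))
     each edge examined once (O(E))
Total = V + E = 137 + 628 = 765


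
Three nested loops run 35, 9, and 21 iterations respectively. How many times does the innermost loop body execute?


Loop 1 (outermost): 35 iterations
Loop 2 (middle): 9 iterations per outer
Loop 3 (innermost): 21 iterations per middle
Total = 35 * 9 * 21 = 6615


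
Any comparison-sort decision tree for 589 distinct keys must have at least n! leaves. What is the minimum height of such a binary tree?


A binary decision tree of height h has at most 2^h leaves and needs at least n! of them, so h >= ceil(log2(n!)).
589! is far too large to multiply out, so use Stirling's series:
  ln(n!) ~ n ln n - n + (1/2) ln(2 pi n) + 1/(12n)  (error below 1/(360 n^3), negligible here)
  ln(589) = 6.3784262
  n ln n = 589 * 6.3784262 = 3756.8930
  (1/2) ln(2 pi * 589) = (1/2) ln(3700.7961) = 4.1082
  1/(12*589) = 0.0001
  ln(589!) ~ 3756.8930 - 589 + 4.1082 + 0.0001 = 3172.0013
Convert to base 2: log2(589!) = 3172.0013 / ln 2 = 3172.0013 / 0.69314718 = 4576.2305
ceil(4576.2305) = 4577


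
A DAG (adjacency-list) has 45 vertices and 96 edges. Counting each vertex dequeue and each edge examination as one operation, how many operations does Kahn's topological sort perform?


V = 45 (vertex processing)
E = 96 (edge processing)
V + E = 45 + 96 = 141


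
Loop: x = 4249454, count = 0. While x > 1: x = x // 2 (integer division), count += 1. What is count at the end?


The variable x halves each step:
x = 4249454 -> 2124727 -> 1062363 -> 531181 -> 265590 -> 132795 -> 66397 -> 33198 -> 16599 -> 8299 -> 4149 -> 2074 -> 1037 -> 518 -> 259 -> 129 -> 64 -> 32 -> 16 -> 8 -> 4 -> 2 -> 1
Number of halvings = floor(log2(4249454)) = 22


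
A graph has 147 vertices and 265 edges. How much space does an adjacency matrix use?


Adjacency matrix: V x V grid of entries
Space = V^2 = 147^2 = 147 * 147 = 21609


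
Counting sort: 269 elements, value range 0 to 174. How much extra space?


n = 269 (output array)
k = 175 (count array for 175 distinct values)
Extra space = 269 + 175 = 444


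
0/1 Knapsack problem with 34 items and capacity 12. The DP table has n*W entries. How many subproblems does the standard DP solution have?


The DP table is indexed by (item, capacity).
Rows: 34 items
Columns: 12 capacity values (1 to W)
Total subproblems = 34 * 12 = 408


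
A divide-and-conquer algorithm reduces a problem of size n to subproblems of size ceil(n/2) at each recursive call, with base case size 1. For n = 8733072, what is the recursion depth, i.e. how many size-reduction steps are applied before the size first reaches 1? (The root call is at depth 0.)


Each step divides the size by 2 (rounding up); after k steps the size is ceil(n/2^k), which equals 1 exactly when 2^k >= n.
So the depth is the smallest k with 2^k >= 8733072, i.e. ceil(log_2(8733072)).
2^23 = 8388608 < 8733072 <= 16777216 = 2^24
Recursion depth = 24


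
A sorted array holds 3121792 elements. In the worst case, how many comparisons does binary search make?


Halving sequence: 3121792 -> 1560896 -> 780448 -> 390224 -> 195112 -> 97556 -> 48778 -> 24389 -> 12194 -> 6097 -> 3048 -> 1524 -> 762 -> 381 -> 190 -> 95 -> 47 -> 23 -> 11 -> 5 -> 2 -> 1
Number of halvings = 21
Max comparisons = 21 + 1 = 22


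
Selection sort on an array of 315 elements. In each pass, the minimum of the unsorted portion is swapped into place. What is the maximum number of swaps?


Selection sort performs one swap per pass:
  Pass 1: find min in positions 0 to 314, swap with position 0
  Pass 2: find min in positions 1 to 314, swap with position 1
  Pass 3: find min in positions 2 to 314, swap with position 2
  Pass 4: find min in positions 3 to 314, swap with position 3
  Pass 5: find min in positions 4 to 314, swap with position 4
  ... (309 more passes)
Total passes (and swaps) = n - 1 = 315 - 1 = 314


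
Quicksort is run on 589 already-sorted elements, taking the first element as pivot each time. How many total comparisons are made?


Sum of comparisons per partition:
588 + 587 + ... + 1 + 0
= 589 * (589 - 1) / 2
= 589 * 588 / 2
= 173166


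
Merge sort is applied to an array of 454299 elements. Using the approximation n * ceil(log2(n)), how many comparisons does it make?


Merge sort divides the array into halves recursively.
Number of levels = ceil(log2(454299)) = 19
At each level, approximately n = 454299 comparisons are needed for merging.
Total comparisons ~ n * ceil(log2(n)) = 454299 * 19 = 8631681


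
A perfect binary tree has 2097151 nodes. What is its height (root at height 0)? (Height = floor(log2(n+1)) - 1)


For a perfect binary tree of height h: n = 2^(h+1) - 1, so h = log2(n+1) - 1.
  n + 1 = 2097152 = 2^21
  log2(2097152) = 21
  height = 21 - 1 = 20


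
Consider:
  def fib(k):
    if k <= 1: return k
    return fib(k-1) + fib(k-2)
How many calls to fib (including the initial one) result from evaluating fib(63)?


Let C(m) = total calls to evaluate fib(m). Then C(0)=C(1)=1, and
C(m) = 1 + C(m-1) + C(m-2) for m >= 2.
Build the table (each entry = 1 + previous two):
  C(0) = 1
  C(1) = 1
  C(2) = 1 + 1 + 1 = 3
  C(3) = 1 + 3 + 1 = 5
  C(4) = 1 + 5 + 3 = 9
  C(5) = 1 + 9 + 5 = 15
  C(6) = 1 + 15 + 9 = 25
  C(7) = 1 + 25 + 15 = 41
  C(8) = 1 + 41 + 25 = 67
  C(9) = 1 + 67 + 41 = 109
  C(10) = 1 + 109 + 67 = 177
  C(11) = 1 + 177 + 109 = 287
  C(12) = 1 + 287 + 177 = 465
  C(13) = 1 + 465 + 287 = 753
  C(14) = 1 + 753 + 465 = 1219
  C(15) = 1 + 1219 + 753 = 1973
  C(16) = 1 + 1973 + 1219 = 3193
  C(17) = 1 + 3193 + 1973 = 5167
  C(18) = 1 + 5167 + 3193 = 8361
  C(19) = 1 + 8361 + 5167 = 13529
  C(20) = 1 + 13529 + 8361 = 21891
  C(21) = 1 + 21891 + 13529 = 35421
  C(22) = 1 + 35421 + 21891 = 57313
  C(23) = 1 + 57313 + 35421 = 92735
  C(24) = 1 + 92735 + 57313 = 150049
  C(25) = 1 + 150049 + 92735 = 242785
  C(26) = 1 + 242785 + 150049 = 392835
  C(27) = 1 + 392835 + 242785 = 635621
  C(28) = 1 + 635621 + 392835 = 1028457
  C(29) = 1 + 1028457 + 635621 = 1664079
  C(30) = 1 + 1664079 + 1028457 = 2692537
  C(31) = 1 + 2692537 + 1664079 = 4356617
  C(32) = 1 + 4356617 + 2692537 = 7049155
  C(33) = 1 + 7049155 + 4356617 = 11405773
  C(34) = 1 + 11405773 + 7049155 = 18454929
  C(35) = 1 + 18454929 + 11405773 = 29860703
  C(36) = 1 + 29860703 + 18454929 = 48315633
  C(37) = 1 + 48315633 + 29860703 = 78176337
  C(38) = 1 + 78176337 + 48315633 = 126491971
  C(39) = 1 + 126491971 + 78176337 = 204668309
  C(40) = 1 + 204668309 + 126491971 = 331160281
  C(41) = 1 + 331160281 + 204668309 = 535828591
  C(42) = 1 + 535828591 + 331160281 = 866988873
  C(43) = 1 + 866988873 + 535828591 = 1402817465
  C(44) = 1 + 1402817465 + 866988873 = 2269806339
  C(45) = 1 + 2269806339 + 1402817465 = 3672623805
  C(46) = 1 + 3672623805 + 2269806339 = 5942430145
  C(47) = 1 + 5942430145 + 3672623805 = 9615053951
  C(48) = 1 + 9615053951 + 5942430145 = 15557484097
  C(49) = 1 + 15557484097 + 9615053951 = 25172538049
  C(50) = 1 + 25172538049 + 15557484097 = 40730022147
  C(51) = 1 + 40730022147 + 25172538049 = 65902560197
  C(52) = 1 + 65902560197 + 40730022147 = 106632582345
  C(53) = 1 + 106632582345 + 65902560197 = 172535142543
  C(54) = 1 + 172535142543 + 106632582345 = 279167724889
  C(55) = 1 + 279167724889 + 172535142543 = 451702867433
  C(56) = 1 + 451702867433 + 279167724889 = 730870592323
  C(57) = 1 + 730870592323 + 451702867433 = 1182573459757
  C(58) = 1 + 1182573459757 + 730870592323 = 1913444052081
  C(59) = 1 + 1913444052081 + 1182573459757 = 3096017511839
  C(60) = 1 + 3096017511839 + 1913444052081 = 5009461563921
  C(61) = 1 + 5009461563921 + 3096017511839 = 8105479075761
  C(62) = 1 + 8105479075761 + 5009461563921 = 13114940639683
  C(63) = 1 + 13114940639683 + 8105479075761 = 21220419715445
Total calls for fib(63) = 21220419715445


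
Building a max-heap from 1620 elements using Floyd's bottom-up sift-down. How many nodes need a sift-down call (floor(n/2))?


In a heap of 1620 elements (0-indexed array):
  Last element index: 1619
  Parent of last element: floor((1619 - 1) / 2) = 809
  Internal nodes: indices 0 to 809
  Count = floor(1620/2) = 810


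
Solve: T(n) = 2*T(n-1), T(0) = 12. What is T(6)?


Unrolling:
T(6) = 2*T(5) = 2^2*T(4) = ... = 2^6*T(0)
= 2^6 * 12
= 64 * 12 = 768


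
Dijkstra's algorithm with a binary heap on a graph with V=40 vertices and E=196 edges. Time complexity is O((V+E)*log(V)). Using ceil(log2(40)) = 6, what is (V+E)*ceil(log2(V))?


Dijkstra with a binary heap: each vertex is extracted once, each edge may relax once.
Each heap operation costs O(log V).
V + E = 40 + 196 = 236
ceil(log2(40)) = 6 (since 2^5 = 32 < 40 <= 64 = 2^6)
Total heap work = (V+E) * ceil(log2(V)) = 236 * 6 = 1416


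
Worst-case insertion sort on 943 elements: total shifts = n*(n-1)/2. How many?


Sum of shifts = 1 + 2 + 3 + ... + 942
= 943 * 942 / 2
= 888306 / 2
= 444153


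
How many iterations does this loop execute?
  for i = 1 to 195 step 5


The loop variable i takes values starting at 1 and increments by 5 each iteration.
Sequence: i = 1, 6, 11, 16, 21, 26, 31, 36, 41, ...
The upper bound 195 is inclusive, so the count is floor((last - first) / step) + 1:
floor((195 - 1) / 5) + 1 = floor(194/5) + 1 = 38 + 1 = 39


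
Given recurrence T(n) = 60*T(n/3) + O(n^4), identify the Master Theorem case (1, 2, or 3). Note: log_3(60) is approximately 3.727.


Master Theorem parameters: a=60, b=3, c=4
log_b(a) = 3.727
Compare b^c with a: 3^4 = 81 > 60, so c > log_b(a).
Comparing c=4 vs log_b(a)=3.727:
4 > 3.727 => Case 3
Result: T(n) = O(n^4)
Master Theorem case = 3


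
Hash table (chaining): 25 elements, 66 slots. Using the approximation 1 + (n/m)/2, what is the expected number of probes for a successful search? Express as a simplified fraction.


Computing expected probes:
alpha = 25/66
= 1 + alpha/2
= 1 + 25/(2*66)
= (2*66 + 25) / (2*66)
= 157/132


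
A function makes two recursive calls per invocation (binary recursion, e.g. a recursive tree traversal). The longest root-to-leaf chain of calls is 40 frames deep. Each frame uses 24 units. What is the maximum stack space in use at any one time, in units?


Binary recursion: the two calls run one after the other, so only one root-to-leaf chain of frames is on the stack at a time.
Maximum depth (longest chain) = 40 frames
Each frame = 24 units
Max stack space = 40 * 24 = 960


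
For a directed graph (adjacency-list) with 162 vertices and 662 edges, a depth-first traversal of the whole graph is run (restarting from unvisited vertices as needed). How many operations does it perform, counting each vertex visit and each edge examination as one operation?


A full DFS traversal visits each vertex once and examines each edge once.
V = 162
E = 662
Sum = 162 + 662 = 824


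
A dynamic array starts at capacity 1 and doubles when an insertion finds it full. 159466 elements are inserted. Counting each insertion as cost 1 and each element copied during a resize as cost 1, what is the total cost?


n = 159466
Insertion costs: 159466
Resizes copy 1, 2, 4, ... up to the largest power of 2 that is <= n-1 = 159465, i.e. 131072.
Copy costs = 1 + 2 + 4 + 8 + 16 + 32 + 64 + 128 + 256 + 512 + 1024 + 2048 + 4096 + 8192 + 16384 + 32768 + 65536 + 131072 = 262143
Total = 159466 + 262143 = 421609


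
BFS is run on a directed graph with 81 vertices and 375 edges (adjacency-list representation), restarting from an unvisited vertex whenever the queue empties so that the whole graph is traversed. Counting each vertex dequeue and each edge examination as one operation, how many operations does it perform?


A full BFS traversal dequeues each vertex exactly once and examines each directed edge exactly once.
V = 81 (vertex processing cost)
E = 375 (edge examination cost)
Total operations proportional to V + E = 81 + 375 = 456


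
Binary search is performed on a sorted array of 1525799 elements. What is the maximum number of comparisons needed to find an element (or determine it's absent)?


Binary search halves the search space each comparison:
  Step 1: search space = 1525799 -> 762899
  Step 2: search space = 762899 -> 381449
  Step 3: search space = 381449 -> 190724
  Step 4: search space = 190724 -> 95362
  Step 5: search space = 95362 -> 47681
  Step 6: search space = 47681 -> 23840
  Step 7: search space = 23840 -> 11920
  Step 8: search space = 11920 -> 5960
  Step 9: search space = 5960 -> 2980
  Step 10: search space = 2980 -> 1490
  Step 11: search space = 1490 -> 745
  Step 12: search space = 745 -> 372
  Step 13: search space = 372 -> 186
  Step 14: search space = 186 -> 93
  Step 15: search space = 93 -> 46
  Step 16: search space = 46 -> 23
  Step 17: search space = 23 -> 11
  Step 18: search space = 11 -> 5
  Step 19: search space = 5 -> 2
  Step 20: search space = 2 -> 1
  Step 21: search space = 1 (final check)
Maximum comparisons = floor(log2(1525799)) + 1 = 20 + 1 = 21


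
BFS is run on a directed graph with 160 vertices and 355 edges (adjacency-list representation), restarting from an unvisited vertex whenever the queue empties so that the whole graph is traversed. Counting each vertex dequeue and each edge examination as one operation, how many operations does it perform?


A full BFS traversal dequeues each vertex exactly once and examines each directed edge exactly once.
V = 160 (vertex processing cost)
E = 355 (edge examination cost)
Total operations proportional to V + E = 160 + 355 = 515


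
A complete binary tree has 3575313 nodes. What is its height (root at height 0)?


In a complete binary tree, level k holds nodes 2^k .. 2^(k+1)-1 (1-indexed).
Height = floor(log2(n)) = floor(log2(3575313)) = 21
Check: 2^21 = 2097152 <= 3575313 < 4194304 = 2^22


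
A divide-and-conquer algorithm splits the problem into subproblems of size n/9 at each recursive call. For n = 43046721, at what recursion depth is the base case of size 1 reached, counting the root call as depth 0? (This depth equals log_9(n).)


At each depth, the problem size is divided by 9:
  Depth 0: problem size = 43046721
  Depth 1: problem size = 4782969
  Depth 2: problem size = 531441
  Depth 3: problem size = 59049
  Depth 4: problem size = 6561
  Depth 5: problem size = 729
  Depth 6: problem size = 81
  Depth 7: problem size = 9
  Depth 8: problem size = 1 (base case)
The base case is reached at depth log_9(43046721) = 8 (the tree has 9 levels counting depth 0, but the depth asked for is 8).
Recursion depth = 8


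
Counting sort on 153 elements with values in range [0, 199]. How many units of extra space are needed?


Output array size: 153 (to store sorted result)
Count array size: 200 (one slot per possible value, range 0 to 199)
Total extra space = 153 + 200 = 353


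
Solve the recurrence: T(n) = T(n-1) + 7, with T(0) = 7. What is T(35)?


Unrolling the recurrence:
T(35) = T(34) + 7
       = T(33) + 7 + 7
       = T(32) + 7*3
       ...
       = T(0) + 7*35
       = 7 + 245 = 252


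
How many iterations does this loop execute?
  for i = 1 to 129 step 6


The loop variable i takes values starting at 1 and increments by 6 each iteration.
Sequence: i = 1, 7, 13, 19, 25, 31, 37, 43, 49, ...
The upper bound 129 is inclusive, so the count is floor((last - first) / step) + 1:
floor((129 - 1) / 6) + 1 = floor(128/6) + 1 = 21 + 1 = 22


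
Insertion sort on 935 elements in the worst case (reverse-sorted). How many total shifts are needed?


In the worst case (reverse-sorted), each element shifts past all previous:
  Element 1: 1 shifts
  Element 2: 2 shifts
  Element 3: 3 shifts
  Element 4: 4 shifts
  Element 5: 5 shifts
  ...
  Element 934: 934 shifts
Total = 1 + 2 + ... + 934
= 935*(935-1)/2 = 436645


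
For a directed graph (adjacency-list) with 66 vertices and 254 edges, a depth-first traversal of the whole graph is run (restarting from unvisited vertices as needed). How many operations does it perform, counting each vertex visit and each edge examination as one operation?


A full DFS traversal visits each vertex once and examines each edge once.
V = 66
E = 254
Sum = 66 + 254 = 320


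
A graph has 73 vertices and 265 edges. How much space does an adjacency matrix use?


Adjacency matrix: V x V grid of entries
Space = V^2 = 73^2 = 73 * 73 = 5329


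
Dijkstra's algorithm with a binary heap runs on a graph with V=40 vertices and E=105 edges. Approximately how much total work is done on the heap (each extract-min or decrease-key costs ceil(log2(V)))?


Dijkstra with a binary heap: each vertex is extracted once, each edge may relax once.
Each heap operation costs O(log V).
V + E = 40 + 105 = 145
ceil(log2(40)) = 6 (since 2^5 = 32 < 40 <= 64 = 2^6)
Total heap work = (V+E) * ceil(log2(V)) = 145 * 6 = 870


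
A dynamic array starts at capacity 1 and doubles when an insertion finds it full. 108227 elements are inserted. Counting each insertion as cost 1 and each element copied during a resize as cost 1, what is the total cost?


n = 108227
Insertion costs: 108227
Resizes copy 1, 2, 4, ... up to the largest power of 2 that is <= n-1 = 108226, i.e. 65536.
Copy costs = 1 + 2 + 4 + 8 + 16 + 32 + 64 + 128 + 256 + 512 + 1024 + 2048 + 4096 + 8192 + 16384 + 32768 + 65536 = 131071
Total = 108227 + 131071 = 239298


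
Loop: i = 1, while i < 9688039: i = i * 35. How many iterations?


i multiplies by 35 each step:
i = 1 -> 35 -> 1225 -> 42875 -> 1500625 -> 52521875 (stop)
Iterations = ceil(log_35(9688039)) = 5


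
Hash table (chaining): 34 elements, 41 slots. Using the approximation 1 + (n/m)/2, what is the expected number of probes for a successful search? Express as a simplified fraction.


Computing expected probes:
alpha = 34/41
= 1 + alpha/2
= 1 + 34/(2*41)
= (2*41 + 34) / (2*41)
= 116/82 = 58/41


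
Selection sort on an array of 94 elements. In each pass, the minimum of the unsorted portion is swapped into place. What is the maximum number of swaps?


Selection sort performs one swap per pass:
  Pass 1: find min in positions 0 to 93, swap with position 0
  Pass 2: find min in positions 1 to 93, swap with position 1
  Pass 3: find min in positions 2 to 93, swap with position 2
  Pass 4: find min in positions 3 to 93, swap with position 3
  Pass 5: find min in positions 4 to 93, swap with position 4
  ... (88 more passes)
Total passes (and swaps) = n - 1 = 94 - 1 = 93


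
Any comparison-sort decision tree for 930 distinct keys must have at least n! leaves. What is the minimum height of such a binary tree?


A binary decision tree of height h has at most 2^h leaves and needs at least n! of them, so h >= ceil(log2(n!)).
930! is far too large to multiply out, so use Stirling's series:
  ln(n!) ~ n ln n - n + (1/2) ln(2 pi n) + 1/(12n)  (error below 1/(360 n^3), negligible here)
  ln(930) = 6.8351846
  n ln n = 930 * 6.8351846 = 6356.7217
  (1/2) ln(2 pi * 930) = (1/2) ln(5843.3623) = 4.3365
  1/(12*930) = 0.0001
  ln(930!) ~ 6356.7217 - 930 + 4.3365 + 0.0001 = 5431.0583
Convert to base 2: log2(930!) = 5431.0583 / ln 2 = 5431.0583 / 0.69314718 = 7835.3609
ceil(7835.3609) = 7836


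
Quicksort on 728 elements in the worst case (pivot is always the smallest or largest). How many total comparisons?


In the worst case, each partition step picks the worst pivot:
  Partition 1: 727 comparisons (n-1 elements to compare)
  Partition 2: 726 comparisons
  Partition 3: 725 comparisons
  Partition 4: 724 comparisons
  Partition 5: 723 comparisons
  ...
  Last partition: 0 comparisons
Total = (n-1) + (n-2) + ... + 1 + 0 = n*(n-1)/2
= 728*727/2 = 264628


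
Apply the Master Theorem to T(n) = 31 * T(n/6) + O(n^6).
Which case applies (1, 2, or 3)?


The Master Theorem: T(n) = a*T(n/b) + O(n^c)
  a = 31, b = 6, c = 6
log_b(a) = log_6(31) ~ 1.917
Compare b^c with a: 6^6 = 46656 > 31, so c > log_b(a).
Since c > log_b(a), Case 3 applies.
T(n) = O(n^6)
Master Theorem case = 3


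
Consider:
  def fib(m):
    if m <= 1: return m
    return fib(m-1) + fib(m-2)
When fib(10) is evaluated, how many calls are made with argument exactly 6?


Let N(m) = number of times fib(m) is called while evaluating fib(10).
N(10) = 1 (the initial call).
N(9) = 1 (only fib(10) calls it).
For 1 <= m <= 8: fib(m) is called by fib(m+1) and fib(m+2), so
  N(m) = N(m+1) + N(m+2).
fib(0) is called only by fib(2), so N(0) = N(2).
Walk down from m=10:
  N(10)=1, N(9)=1, N(8)=2, N(7)=3, N(6)=5
N(6) = 5


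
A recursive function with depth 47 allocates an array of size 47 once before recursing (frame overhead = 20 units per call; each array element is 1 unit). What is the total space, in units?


Array allocation: 47 units (allocated once)
Stack frames: 47 deep * 20 per frame = 940 units
Total = 47 + 940 = 987


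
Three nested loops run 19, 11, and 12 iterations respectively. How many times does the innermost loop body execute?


Loop 1 (outermost): 19 iterations
Loop 2 (middle): 11 iterations per outer
Loop 3 (innermost): 12 iterations per middle
Total = 19 * 11 * 12 = 2508


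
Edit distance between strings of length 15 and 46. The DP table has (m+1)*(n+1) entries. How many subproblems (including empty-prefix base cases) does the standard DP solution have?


The table includes base cases (empty prefixes).
Rows: (m+1) = 16
Columns: (n+1) = 47
Total = 16 * 47 = 752


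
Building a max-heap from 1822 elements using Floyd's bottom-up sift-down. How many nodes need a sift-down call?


In a heap of 1822 elements (0-indexed array):
  Last element index: 1821
  Parent of last element: floor((1821 - 1) / 2) = 910
  Internal nodes: indices 0 to 910
  Count = floor(1822/2) = 911


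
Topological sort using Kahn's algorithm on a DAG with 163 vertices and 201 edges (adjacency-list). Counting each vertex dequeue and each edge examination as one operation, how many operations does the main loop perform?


Kahn's algorithm:
  1. Compute in-degrees: O(V + E)
  2. Process queue: each vertex dequeued once (O(V))
     each edge examined once (O(E))
Total = V + E = 163 + 201 = 364


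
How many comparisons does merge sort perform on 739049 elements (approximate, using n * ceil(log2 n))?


Recursion depth: ceil(log2(739049)) = 20
Each recursion level merges n = 739049 elements
Total = 739049 * 20 = 14780980


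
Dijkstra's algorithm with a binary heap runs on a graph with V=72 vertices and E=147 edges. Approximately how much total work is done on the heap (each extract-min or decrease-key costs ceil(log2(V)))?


Dijkstra with a binary heap: each vertex is extracted once, each edge may relax once.
Each heap operation costs O(log V).
V + E = 72 + 147 = 219
ceil(log2(72)) = 7 (since 2^6 = 64 < 72 <= 128 = 2^7)
Total heap work = (V+E) * ceil(log2(V)) = 219 * 7 = 1533


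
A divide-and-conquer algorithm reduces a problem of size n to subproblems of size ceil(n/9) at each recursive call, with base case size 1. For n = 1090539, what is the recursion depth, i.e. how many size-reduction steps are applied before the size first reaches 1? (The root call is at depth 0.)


Each step divides the size by 9 (rounding up); after k steps the size is ceil(n/9^k), which equals 1 exactly when 9^k >= n.
So the depth is the smallest k with 9^k >= 1090539, i.e. ceil(log_9(1090539)).
9^6 = 531441 < 1090539 <= 4782969 = 9^7
Recursion depth = 7


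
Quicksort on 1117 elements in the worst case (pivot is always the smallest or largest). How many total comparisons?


In the worst case, each partition step picks the worst pivot:
  Partition 1: 1116 comparisons (n-1 elements to compare)
  Partition 2: 1115 comparisons
  Partition 3: 1114 comparisons
  Partition 4: 1113 comparisons
  Partition 5: 1112 comparisons
  ...
  Last partition: 0 comparisons
Total = (n-1) + (n-2) + ... + 1 + 0 = n*(n-1)/2
= 1117*1116/2 = 623286


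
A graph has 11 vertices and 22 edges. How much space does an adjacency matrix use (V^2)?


Adjacency matrix: V x V grid of entries
Space = V^2 = 11^2 = 11 * 11 = 121


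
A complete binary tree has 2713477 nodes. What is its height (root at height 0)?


In a complete binary tree, level k holds nodes 2^k .. 2^(k+1)-1 (1-indexed).
Height = floor(log2(n)) = floor(log2(2713477)) = 21
Check: 2^21 = 2097152 <= 2713477 < 4194304 = 2^22


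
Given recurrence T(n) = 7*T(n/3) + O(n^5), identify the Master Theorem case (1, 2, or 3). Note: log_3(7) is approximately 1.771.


Master Theorem parameters: a=7, b=3, c=5
log_b(a) = 1.771
Compare b^c with a: 3^5 = 243 > 7, so c > log_b(a).
Comparing c=5 vs log_b(a)=1.771:
5 > 1.771 => Case 3
Result: T(n) = O(n^5)
Master Theorem case = 3


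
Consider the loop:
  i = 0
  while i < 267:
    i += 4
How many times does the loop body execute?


Starting at i = 0, each iteration adds 4.
Iterations until i >= 267:
  Iteration 1: i = 0 -> i = 4
  Iteration 2: i = 4 -> i = 8
  Iteration 3: i = 8 -> i = 12
  Iteration 4: i = 12 -> i = 16
  Iteration 5: i = 16 -> i = 20
  Iteration 6: i = 20 -> i = 24
  Iteration 7: i = 24 -> i = 28
  Iteration 8: i = 28 -> i = 32
  ... continuing ...
Total iterations = ceil(267/4) = 67


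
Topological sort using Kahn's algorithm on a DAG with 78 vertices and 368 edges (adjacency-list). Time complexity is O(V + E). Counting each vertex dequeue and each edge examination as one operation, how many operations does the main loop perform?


Kahn's algorithm:
  1. Compute in-degrees: O(V + E)
  2. Process queue: each vertex dequeued once (O(V))
     each edge examined once (O(E))
Total = V + E = 78 + 368 = 446


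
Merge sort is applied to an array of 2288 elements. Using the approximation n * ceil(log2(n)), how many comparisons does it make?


Merge sort divides the array into halves recursively.
Number of levels = ceil(log2(2288)) = 12
At each level, approximately n = 2288 comparisons are needed for merging.
Total comparisons ~ n * ceil(log2(n)) = 2288 * 12 = 27456


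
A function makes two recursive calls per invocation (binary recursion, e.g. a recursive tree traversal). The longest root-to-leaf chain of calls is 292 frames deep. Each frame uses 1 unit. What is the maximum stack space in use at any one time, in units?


Binary recursion: the two calls run one after the other, so only one root-to-leaf chain of frames is on the stack at a time.
Maximum depth (longest chain) = 292 frames
Each frame = 1 unit
Max stack space = 292 * 1 = 292


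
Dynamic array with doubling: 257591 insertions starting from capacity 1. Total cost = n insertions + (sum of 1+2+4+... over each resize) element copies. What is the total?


n = 257591
Insertion costs: 257591
Resizes copy 1, 2, 4, ... up to the largest power of 2 that is <= n-1 = 257590, i.e. 131072.
Copy costs = 1 + 2 + 4 + 8 + 16 + 32 + 64 + 128 + 256 + 512 + 1024 + 2048 + 4096 + 8192 + 16384 + 32768 + 65536 + 131072 = 262143
Total = 257591 + 262143 = 519734


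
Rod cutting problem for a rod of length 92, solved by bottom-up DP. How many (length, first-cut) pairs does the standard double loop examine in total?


For each subproblem length i = 1..92, the inner loop considers i possible first cuts.
Total = 1 + 2 + ... + 92
= 92*(92+1)/2
= 92*93/2 = 4278


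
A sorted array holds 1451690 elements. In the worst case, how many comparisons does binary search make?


Halving sequence: 1451690 -> 725845 -> 362922 -> 181461 -> 90730 -> 45365 -> 22682 -> 11341 -> 5670 -> 2835 -> 1417 -> 708 -> 354 -> 177 -> 88 -> 44 -> 22 -> 11 -> 5 -> 2 -> 1
Number of halvings = 20
Max comparisons = 20 + 1 = 21


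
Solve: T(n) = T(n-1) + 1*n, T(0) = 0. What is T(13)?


Expanding the recurrence:
T(13) = T(12) + 1*13
       = T(11) + 1*12 + 1*13
       ...
       = T(0) + 1*(1 + 2 + ... + 13)
       = 0 + 1 * 13*14/2
       = 0 + 1 * 91
       = 0 + 91 = 91


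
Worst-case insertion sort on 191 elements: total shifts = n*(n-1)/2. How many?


Sum of shifts = 1 + 2 + 3 + ... + 190
= 191 * 190 / 2
= 36290 / 2
= 18145


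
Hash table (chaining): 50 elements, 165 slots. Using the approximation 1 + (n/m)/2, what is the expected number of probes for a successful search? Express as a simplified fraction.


Computing expected probes:
alpha = 50/165
= 1 + alpha/2
= 1 + 50/(2*165)
= (2*165 + 50) / (2*165)
= 380/330 = 38/33


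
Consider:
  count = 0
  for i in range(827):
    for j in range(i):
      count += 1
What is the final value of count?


For each i, the inner loop runs i times:
  i=0: inner runs 0 times
  i=1: inner runs 1 time
  i=2: inner runs 2 times
  i=3: inner runs 3 times
  i=4: inner runs 4 times
  i=5: inner runs 5 times
  i=6: inner runs 6 times
  i=7: inner runs 7 times
  ...
Total = 0 + 1 + 2 + ... + 826 = 827*(827-1)/2 = 341551


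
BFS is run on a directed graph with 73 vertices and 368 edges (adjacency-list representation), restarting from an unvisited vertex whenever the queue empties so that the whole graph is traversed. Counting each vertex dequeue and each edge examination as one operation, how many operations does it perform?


A full BFS traversal dequeues each vertex exactly once and examines each directed edge exactly once.
V = 73 (vertex processing cost)
E = 368 (edge examination cost)
Total operations proportional to V + E = 73 + 368 = 441


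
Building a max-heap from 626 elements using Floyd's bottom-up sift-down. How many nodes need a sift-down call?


In a heap of 626 elements (0-indexed array):
  Last element index: 625
  Parent of last element: floor((625 - 1) / 2) = 312
  Internal nodes: indices 0 to 312
  Count = floor(626/2) = 313


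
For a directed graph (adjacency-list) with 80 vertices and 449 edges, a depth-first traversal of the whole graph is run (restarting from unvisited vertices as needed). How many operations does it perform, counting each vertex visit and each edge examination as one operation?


A full DFS traversal visits each vertex once and examines each edge once.
V = 80
E = 449
Sum = 80 + 449 = 529


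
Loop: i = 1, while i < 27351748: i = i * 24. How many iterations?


i multiplies by 24 each step:
i = 1 -> 24 -> 576 -> 13824 -> 331776 -> 7962624 -> 191102976 (stop)
Iterations = ceil(log_24(27351748)) = 6


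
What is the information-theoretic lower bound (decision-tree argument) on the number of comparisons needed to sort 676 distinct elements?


A binary decision tree of height h has at most 2^h leaves and needs at least n! of them, so h >= ceil(log2(n!)).
676! is far too large to multiply out, so use Stirling's series:
  ln(n!) ~ n ln n - n + (1/2) ln(2 pi n) + 1/(12n)  (error below 1/(360 n^3), negligible here)
  ln(676) = 6.5161931
  n ln n = 676 * 6.5161931 = 4404.9465
  (1/2) ln(2 pi * 676) = (1/2) ln(4247.4333) = 4.1770
  1/(12*676) = 0.0001
  ln(676!) ~ 4404.9465 - 676 + 4.1770 + 0.0001 = 3733.1236
Convert to base 2: log2(676!) = 3733.1236 / ln 2 = 3733.1236 / 0.69314718 = 5385.7589
ceil(5385.7589) = 5386


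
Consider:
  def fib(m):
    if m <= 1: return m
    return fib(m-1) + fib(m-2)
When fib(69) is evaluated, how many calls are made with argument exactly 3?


Let N(m) = number of times fib(m) is called while evaluating fib(69).
N(69) = 1 (the initial call).
N(68) = 1 (only fib(69) calls it).
For 1 <= m <= 67: fib(m) is called by fib(m+1) and fib(m+2), so
  N(m) = N(m+1) + N(m+2).
fib(0) is called only by fib(2), so N(0) = N(2).
Walk down from m=69:
  N(69)=1, N(68)=1, N(67)=2, N(66)=3, N(65)=5, N(64)=8, N(63)=13, N(62)=21, N(61)=34, N(60)=55, N(59)=89, N(58)=144, N(57)=233, N(56)=377, N(55)=610, N(54)=987, N(53)=1597, N(52)=2584, N(51)=4181, N(50)=6765, N(49)=10946, N(48)=17711, N(47)=28657, N(46)=46368, N(45)=75025, N(44)=121393, N(43)=196418, N(42)=317811, N(41)=514229, N(40)=832040, N(39)=1346269, N(38)=2178309, N(37)=3524578, N(36)=5702887, N(35)=9227465, N(34)=14930352, N(33)=24157817, N(32)=39088169, N(31)=63245986, N(30)=102334155, N(29)=165580141, N(28)=267914296, N(27)=433494437, N(26)=701408733, N(25)=1134903170, N(24)=1836311903, N(23)=2971215073, N(22)=4807526976, N(21)=7778742049, N(20)=12586269025, N(19)=20365011074, N(18)=32951280099, N(17)=53316291173, N(16)=86267571272, N(15)=139583862445, N(14)=225851433717, N(13)=365435296162, N(12)=591286729879, N(11)=956722026041, N(10)=1548008755920, N(9)=2504730781961, N(8)=4052739537881, N(7)=6557470319842, N(6)=10610209857723, N(5)=17167680177565, N(4)=27777890035288, N(3)=44945570212853
N(3) = 44945570212853


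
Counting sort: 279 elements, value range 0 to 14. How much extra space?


n = 279 (output array)
k = 15 (count array for 15 distinct values)
Extra space = 279 + 15 = 294


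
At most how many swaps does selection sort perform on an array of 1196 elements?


Each of the 1195 passes places one element in its final position.
Pass 1: swap minimum into position 0
Pass 2: swap minimum of remaining into position 1
...
Pass 1195: last two elements, one swap
Maximum swaps = 1196 - 1 = 1195


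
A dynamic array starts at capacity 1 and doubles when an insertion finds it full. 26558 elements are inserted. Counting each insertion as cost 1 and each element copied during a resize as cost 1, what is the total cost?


n = 26558
Insertion costs: 26558
Resizes copy 1, 2, 4, ... up to the largest power of 2 that is <= n-1 = 26557, i.e. 16384.
Copy costs = 1 + 2 + 4 + 8 + 16 + 32 + 64 + 128 + 256 + 512 + 1024 + 2048 + 4096 + 8192 + 16384 = 32767
Total = 26558 + 32767 = 59325


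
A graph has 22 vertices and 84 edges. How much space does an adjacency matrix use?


Adjacency matrix: V x V grid of entries
Space = V^2 = 22^2 = 22 * 22 = 484


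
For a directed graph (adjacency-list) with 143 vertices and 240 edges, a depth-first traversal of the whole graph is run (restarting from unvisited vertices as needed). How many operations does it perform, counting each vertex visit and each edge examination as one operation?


A full DFS traversal visits each vertex once and examines each edge once.
V = 143
E = 240
Sum = 143 + 240 = 383
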